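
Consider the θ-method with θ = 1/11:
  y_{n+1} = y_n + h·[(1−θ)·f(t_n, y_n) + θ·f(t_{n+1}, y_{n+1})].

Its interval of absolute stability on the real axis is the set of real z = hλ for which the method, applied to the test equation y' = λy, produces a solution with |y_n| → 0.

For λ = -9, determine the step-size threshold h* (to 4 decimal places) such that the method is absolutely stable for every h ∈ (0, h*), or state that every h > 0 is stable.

Set f=λy, z=hλ:
  y_{n+1} = y_n + z·[10/11·y_n + 1/11·y_{n+1}] ⇒ (1 − 1/11z)y_{n+1} = (1 + 10/11z)y_n
  R(z) = (1 + 10/11z)/(1 − 1/11z).

Boundary: |R(x)|=1, x<0.
x=-0.66: |R|=0.3774
R=−1: 1+10/11x = −1+1/11x ⇒ -9/11x=2 ⇒ x=2/(-9/11)=-2.4444
Confirm numerically:
  x=-2.407: |R|=0.97486 <1
  x=-1.356: |R|=0.20719 <1
  x=-1.186: |R|=0.07057 <1
  x=-1.147: |R|=0.03869 <1
  x=-2.923: |R|=1.30934 >1
  x=-2.579: |R|=1.08918 >1
So |R|<1 on (-2.4444, 0).

(-2.4444,0); λ=-9 ⇒ h* = (22/9)/9 = 0.2716.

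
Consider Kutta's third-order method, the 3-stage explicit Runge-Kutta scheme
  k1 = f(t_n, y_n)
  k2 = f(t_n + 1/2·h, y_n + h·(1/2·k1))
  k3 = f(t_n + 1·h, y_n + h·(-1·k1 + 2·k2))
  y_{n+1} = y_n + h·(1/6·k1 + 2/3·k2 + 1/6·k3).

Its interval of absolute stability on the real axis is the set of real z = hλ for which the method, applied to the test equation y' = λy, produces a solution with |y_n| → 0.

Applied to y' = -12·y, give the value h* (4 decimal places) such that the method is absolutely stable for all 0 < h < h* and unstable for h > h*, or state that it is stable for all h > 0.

(-2.5127,0); λ=-12 ⇒ h* = 0.2094.

Set f=λy, z=hλ:
  order 3, 3-stage ⇒ R(z)=1+z+z^2/2+z^3/6
  (e.g. R(-0.97)=0.34834, |R|=0.34834)

Boundary: |R(x)|=1, x<0.
x=-0.97: |R|=0.3483
|R(-1.41)|=0.1168 |R(-1.34)|=0.1568 |R(-1.04)|=0.3133
Bisect:
  x_lo=-2.9605 |R|=1.9028  x_hi=-0.3763 |R|=0.6856
  mid=-1.66842 |R|=0.05065 →hi
  mid=-2.31445 |R|=0.70240 →hi
  mid=-2.63746 |R|=1.21715 →lo
  mid=-2.47596 |R|=0.94053 →hi
  mid=-2.55671 |R|=1.07376 →lo
  mid=-2.51633 |R|=1.00591 →lo
  mid=-2.49615 |R|=0.97291 →hi
  mid=-2.50624 |R|=0.98934 →hi
  mid=-2.51129 |R|=0.99760 →hi
  ...
  [-2.51286,-2.51271] ⇒ x*=-2.5127
So |R|<1 on (-2.5127, 0).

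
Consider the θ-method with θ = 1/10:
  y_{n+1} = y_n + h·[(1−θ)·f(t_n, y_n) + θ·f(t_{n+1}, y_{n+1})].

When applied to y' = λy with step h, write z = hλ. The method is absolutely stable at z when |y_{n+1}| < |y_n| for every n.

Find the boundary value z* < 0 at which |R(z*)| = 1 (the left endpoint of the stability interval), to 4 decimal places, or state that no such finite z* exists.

Set f=λy, z=hλ:
  y_{n+1} = y_n + z·[9/10·y_n + 1/10·y_{n+1}] ⇒ (1 − 1/10z)y_{n+1} = (1 + 9/10z)y_n
  Hence R(z) = (1 + 9/10z)/(1 − 1/10z).

Need |R(x)|<1, x<0.
x=-1.68: |R|=0.4384
R=−1: 1+9/10x = −1+1/10x ⇒ -4/5x=2 ⇒ x=2/(-4/5)=-2.5000
Confirm numerically:
  x=-2.303: |R|=0.87190 <1
  x=-1.651: |R|=0.41705 <1
  x=-1.335: |R|=0.17777 <1
  x=-2.860: |R|=1.22395 >1
  x=-2.547: |R|=1.02997 >1
Interval (-2.5000, 0).

z* = -2.5000.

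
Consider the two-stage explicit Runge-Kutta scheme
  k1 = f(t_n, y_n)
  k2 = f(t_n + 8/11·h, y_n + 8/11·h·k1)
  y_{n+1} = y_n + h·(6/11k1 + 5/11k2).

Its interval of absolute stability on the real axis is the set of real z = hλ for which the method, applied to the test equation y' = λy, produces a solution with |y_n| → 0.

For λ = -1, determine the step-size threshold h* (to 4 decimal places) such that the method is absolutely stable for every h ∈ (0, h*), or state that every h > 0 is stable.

(-3.0250,0); λ=-1 ⇒ h* = (121/40)/1 = 3.0250.

Set f=λy, z=hλ:
  k1=λy_n ⇒ h·k1=z·y_n;  k2=λ(1+8/11z)y_n ⇒ h·k2=z(1+8/11z)y_n
  y_{n+1}/y_n = 1 + 6/11z + 5/11z(1+8/11z) = 1 + z + 40/121z²
  R(z) = 1 + z + 40/121z².

Boundary: |R(x)|=1, x<0.
x=-0.94: |R|=0.3521
R=1: x+40/121x²=0 ⇒ x=−121/40=-3.0250; min R=1−1/(4·40/121)=0.2437>−1
Confirm numerically:
  x=-2.735: |R|=0.73780 <1
  x=-1.482: |R|=0.24406 <1
  x=-1.424: |R|=0.24634 <1
  x=-3.446: |R|=1.47959 >1
  x=-3.142: |R|=1.12153 >1
  x=-3.076: |R|=1.05186 >1
Interval (-3.0250, 0).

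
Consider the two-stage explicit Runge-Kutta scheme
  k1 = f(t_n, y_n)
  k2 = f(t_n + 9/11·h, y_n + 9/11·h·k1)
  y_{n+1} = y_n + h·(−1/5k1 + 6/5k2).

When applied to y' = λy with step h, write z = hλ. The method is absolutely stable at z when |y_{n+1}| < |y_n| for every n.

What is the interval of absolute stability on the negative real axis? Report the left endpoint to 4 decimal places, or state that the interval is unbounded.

With y'=λy (z=hλ):
  k1=λy_n ⇒ h·k1=z·y_n;  k2=λ(1+9/11z)y_n ⇒ h·k2=z(1+9/11z)y_n
  y_{n+1}/y_n = 1 − 1/5z + 6/5z(1+9/11z) = 1 + z + 54/55z²
  Hence R(z) = 1 + z + 54/55z².

Solve |R(x)|<1 on ℝ⁻.
x=-1.42: |R|=1.5597
R=1: x+54/55x²=0 ⇒ x=−55/54=-1.0185; min R=1−1/(4·54/55)=0.7454>−1
Confirm numerically:
  x=-0.865: |R|=0.86962 <1
  x=-0.601: |R|=0.75363 <1
  x=-0.497: |R|=0.74552 <1
  x=-1.395: |R|=1.51564 >1
  x=-1.321: |R|=1.39231 >1
Stable set (-1.0185, 0).

(-1.0185, 0).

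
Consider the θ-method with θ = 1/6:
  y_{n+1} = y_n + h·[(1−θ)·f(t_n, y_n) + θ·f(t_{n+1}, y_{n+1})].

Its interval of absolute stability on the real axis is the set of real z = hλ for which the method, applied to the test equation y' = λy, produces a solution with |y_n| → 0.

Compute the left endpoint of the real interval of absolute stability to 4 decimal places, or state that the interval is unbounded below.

Test eqn y'=λy, z=hλ:
  y_{n+1} = y_n + z·[5/6·y_n + 1/6·y_{n+1}] ⇒ (1 − 1/6z)y_{n+1} = (1 + 5/6z)y_n
  Hence R(z) = (1 + 5/6z)/(1 − 1/6z).

Boundary: |R(x)|=1, x<0.
x=-1.39: |R|=0.1286
R=−1: 1+5/6x = −1+1/6x ⇒ -2/3x=2 ⇒ x=2/(-2/3)=-3.0000
Confirm numerically:
  x=-2.633: |R|=0.82995 <1
  x=-2.298: |R|=0.66161 <1
  x=-2.289: |R|=0.65689 <1
  x=-1.372: |R|=0.11666 <1
  x=-3.467: |R|=1.19732 >1
  x=-3.183: |R|=1.07971 >1
  x=-3.058: |R|=1.02561 >1
So |R|<1 on (-3.0000, 0).

left endpoint -3.0000.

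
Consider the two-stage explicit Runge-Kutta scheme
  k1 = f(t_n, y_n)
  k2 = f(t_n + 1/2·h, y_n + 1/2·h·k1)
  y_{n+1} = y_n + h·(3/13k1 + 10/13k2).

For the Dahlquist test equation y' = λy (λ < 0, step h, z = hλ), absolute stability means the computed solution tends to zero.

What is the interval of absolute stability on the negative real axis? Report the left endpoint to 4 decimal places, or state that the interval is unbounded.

On y'=λy, z=hλ:
  k1=λy_n ⇒ h·k1=z·y_n;  k2=λ(1+1/2z)y_n ⇒ h·k2=z(1+1/2z)y_n
  y_{n+1}/y_n = 1 + 3/13z + 10/13z(1+1/2z) = 1 + z + 5/13z²
  ⇒ R(z) = 1 + z + 5/13z².

Boundary: |R(x)|=1, x<0.
x=-1.56: |R|=0.3760
R=1: x+5/13x²=0 ⇒ x=−13/5=-2.6000; min R=1−1/(4·5/13)=0.3500>−1
Confirm numerically:
  x=-1.878: |R|=0.47849 <1
  x=-1.850: |R|=0.46635 <1
  x=-1.624: |R|=0.39038 <1
  x=-1.280: |R|=0.35015 <1
  x=-3.129: |R|=1.63663 >1
  x=-3.096: |R|=1.59062 >1
Stable set (-2.6000, 0).

(-2.6000, 0).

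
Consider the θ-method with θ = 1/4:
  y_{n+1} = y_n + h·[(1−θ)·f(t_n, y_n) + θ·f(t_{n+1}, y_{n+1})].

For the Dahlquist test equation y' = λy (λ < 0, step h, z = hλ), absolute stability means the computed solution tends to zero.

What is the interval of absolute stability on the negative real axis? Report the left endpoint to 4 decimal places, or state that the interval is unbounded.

With y'=λy (z=hλ):
  y_{n+1} = y_n + z·[3/4·y_n + 1/4·y_{n+1}] ⇒ (1 − 1/4z)y_{n+1} = (1 + 3/4z)y_n
  so R(z) = (1 + 3/4z)/(1 − 1/4z).

Find x<0 with |R(x)|<1.
x=-0.66: |R|=0.4335
R=−1: 1+3/4x = −1+1/4x ⇒ -1/2x=2 ⇒ x=2/(-1/2)=-4.0000
Confirm numerically:
  x=-3.455: |R|=0.85379 <1
  x=-2.914: |R|=0.68585 <1
  x=-2.860: |R|=0.66764 <1
  x=-2.749: |R|=0.62928 <1
  x=-4.535: |R|=1.12537 >1
  x=-4.342: |R|=1.08199 >1
  x=-4.039: |R|=1.00970 >1
Stable set (-4.0000, 0).

(-4.0000, 0).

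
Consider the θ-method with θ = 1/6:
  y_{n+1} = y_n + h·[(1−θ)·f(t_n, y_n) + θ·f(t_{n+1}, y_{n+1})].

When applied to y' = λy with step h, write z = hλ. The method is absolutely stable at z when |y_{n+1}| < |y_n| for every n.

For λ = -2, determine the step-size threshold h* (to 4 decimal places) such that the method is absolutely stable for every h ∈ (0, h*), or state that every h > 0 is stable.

Test eqn y'=λy, z=hλ:
  y_{n+1} = y_n + z·[5/6·y_n + 1/6·y_{n+1}] ⇒ (1 − 1/6z)y_{n+1} = (1 + 5/6z)y_n
  so R(z) = (1 + 5/6z)/(1 − 1/6z).

Solve |R(x)|<1 on ℝ⁻.
x=-1.72: |R|=0.3368
R=−1: 1+5/6x = −1+1/6x ⇒ -2/3x=2 ⇒ x=2/(-2/3)=-3.0000
Confirm numerically:
  x=-2.782: |R|=0.90071 <1
  x=-2.687: |R|=0.85588 <1
  x=-1.956: |R|=0.47511 <1
  x=-3.400: |R|=1.17021 >1
  x=-3.041: |R|=1.01814 >1
So |R|<1 on (-3.0000, 0).

(-3.0000,0); λ=-2 ⇒ h* = (3)/2 = 1.5000.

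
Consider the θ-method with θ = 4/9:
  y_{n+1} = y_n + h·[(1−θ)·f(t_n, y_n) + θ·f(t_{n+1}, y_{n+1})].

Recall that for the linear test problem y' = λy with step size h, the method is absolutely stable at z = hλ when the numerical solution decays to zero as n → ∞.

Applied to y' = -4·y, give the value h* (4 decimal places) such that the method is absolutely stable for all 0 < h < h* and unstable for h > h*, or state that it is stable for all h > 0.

(-18.0000,0); λ=-4 ⇒ h* = (18)/4 = 4.5000.

Test eqn y'=λy, z=hλ:
  y_{n+1} = y_n + z·[5/9·y_n + 4/9·y_{n+1}] ⇒ (1 − 4/9z)y_{n+1} = (1 + 5/9z)y_n
  Hence R(z) = (1 + 5/9z)/(1 − 4/9z).

Need |R(x)|<1, x<0.
x=-1.13: |R|=0.2478
R=−1: 1+5/9x = −1+4/9x ⇒ -1/9x=2 ⇒ x=2/(-1/9)=-18.0000
Confirm numerically:
  x=-16.216: |R|=0.97585 <1
  x=-11.336: |R|=0.87737 <1
  x=-9.372: |R|=0.81440 <1
  x=-18.361: |R|=1.00438 >1
  x=-18.289: |R|=1.00352 >1
Interval (-18.0000, 0).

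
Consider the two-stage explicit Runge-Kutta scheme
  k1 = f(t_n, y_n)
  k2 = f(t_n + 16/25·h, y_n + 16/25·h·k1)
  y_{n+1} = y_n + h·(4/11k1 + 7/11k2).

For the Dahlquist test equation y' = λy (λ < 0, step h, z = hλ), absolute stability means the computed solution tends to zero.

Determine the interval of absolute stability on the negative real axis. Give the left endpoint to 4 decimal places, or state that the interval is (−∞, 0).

(-2.4554, 0).

On y'=λy, z=hλ:
  k1=λy_n ⇒ h·k1=z·y_n;  k2=λ(1+16/25z)y_n ⇒ h·k2=z(1+16/25z)y_n
  y_{n+1}/y_n = 1 + 4/11z + 7/11z(1+16/25z) = 1 + z + 112/275z²
  ⇒ R(z) = 1 + z + 112/275z².

Solve |R(x)|<1 on ℝ⁻.
x=-1.3: |R|=0.3883
R=1: x+112/275x²=0 ⇒ x=−275/112=-2.4554; min R=1−1/(4·112/275)=0.3862>−1
Confirm numerically:
  x=-2.126: |R|=0.71482 <1
  x=-1.878: |R|=0.55840 <1
  x=-1.574: |R|=0.43501 <1
  x=-2.995: |R|=1.65825 >1
  x=-2.888: |R|=1.50888 >1
  x=-2.535: |R|=1.08223 >1
So |R|<1 on (-2.4554, 0).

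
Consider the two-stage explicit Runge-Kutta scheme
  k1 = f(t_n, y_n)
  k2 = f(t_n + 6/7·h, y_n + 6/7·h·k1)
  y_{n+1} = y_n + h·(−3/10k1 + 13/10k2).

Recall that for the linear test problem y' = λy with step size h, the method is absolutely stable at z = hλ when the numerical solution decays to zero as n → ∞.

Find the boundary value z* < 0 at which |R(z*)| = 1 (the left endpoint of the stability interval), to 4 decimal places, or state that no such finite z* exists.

left endpoint -0.8974.

With y'=λy (z=hλ):
  k1=λy_n ⇒ h·k1=z·y_n;  k2=λ(1+6/7z)y_n ⇒ h·k2=z(1+6/7z)y_n
  y_{n+1}/y_n = 1 − 3/10z + 13/10z(1+6/7z) = 1 + z + 39/35z²
  so R(z) = 1 + z + 39/35z².

Boundary: |R(x)|=1, x<0.
x=-1.26: |R|=1.5090
R=1: x+39/35x²=0 ⇒ x=−35/39=-0.8974; min R=1−1/(4·39/35)=0.7756>−1
Confirm numerically:
  x=-0.615: |R|=0.80645 <1
  x=-0.512: |R|=0.78010 <1
  x=-0.509: |R|=0.77969 <1
  x=-0.489: |R|=0.77745 <1
  x=-1.319: |R|=1.61959 >1
  x=-0.948: |R|=1.05341 >1
Interval (-0.8974, 0).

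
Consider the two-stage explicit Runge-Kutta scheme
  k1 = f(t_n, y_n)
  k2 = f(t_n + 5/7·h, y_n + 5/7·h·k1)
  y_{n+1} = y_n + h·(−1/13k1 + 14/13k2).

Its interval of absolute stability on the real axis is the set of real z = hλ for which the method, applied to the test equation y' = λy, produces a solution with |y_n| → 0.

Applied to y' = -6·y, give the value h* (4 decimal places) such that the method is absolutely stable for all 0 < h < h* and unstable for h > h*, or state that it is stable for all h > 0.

With y'=λy (z=hλ):
  k1=λy_n ⇒ h·k1=z·y_n;  k2=λ(1+5/7z)y_n ⇒ h·k2=z(1+5/7z)y_n
  y_{n+1}/y_n = 1 − 1/13z + 14/13z(1+5/7z) = 1 + z + 10/13z²
  R(z) = 1 + z + 10/13z².

Boundary: |R(x)|=1, x<0.
x=-1.35: |R|=1.0519
R=1: x+10/13x²=0 ⇒ x=−13/10=-1.3000; min R=1−1/(4·10/13)=0.6750>−1
Confirm numerically:
  x=-1.018: |R|=0.77917 <1
  x=-0.977: |R|=0.75725 <1
  x=-0.942: |R|=0.74059 <1
  x=-0.739: |R|=0.68109 <1
  x=-1.802: |R|=1.69585 >1
  x=-1.418: |R|=1.12871 >1
So |R|<1 on (-1.3000, 0).

(-1.3000,0); λ=-6 ⇒ h* = (13/10)/6 = 0.2167.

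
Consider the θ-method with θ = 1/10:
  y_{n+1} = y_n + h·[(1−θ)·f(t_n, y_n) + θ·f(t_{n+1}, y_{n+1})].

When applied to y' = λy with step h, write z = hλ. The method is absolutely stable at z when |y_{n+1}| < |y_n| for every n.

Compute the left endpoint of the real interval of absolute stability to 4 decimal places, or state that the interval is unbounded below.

z* = -2.5000.

On y'=λy, z=hλ:
  y_{n+1} = y_n + z·[9/10·y_n + 1/10·y_{n+1}] ⇒ (1 − 1/10z)y_{n+1} = (1 + 9/10z)y_n
  so R(z) = (1 + 9/10z)/(1 − 1/10z).

Find x<0 with |R(x)|<1.
x=-0.68: |R|=0.3633
R=−1: 1+9/10x = −1+1/10x ⇒ -4/5x=2 ⇒ x=2/(-4/5)=-2.5000
Confirm numerically:
  x=-2.237: |R|=0.82806 <1
  x=-1.743: |R|=0.48429 <1
  x=-1.504: |R|=0.30737 <1
  x=-1.321: |R|=0.16686 <1
  x=-2.958: |R|=1.28276 >1
  x=-2.853: |R|=1.21972 >1
  x=-2.617: |R|=1.07419 >1
Stable set (-2.5000, 0).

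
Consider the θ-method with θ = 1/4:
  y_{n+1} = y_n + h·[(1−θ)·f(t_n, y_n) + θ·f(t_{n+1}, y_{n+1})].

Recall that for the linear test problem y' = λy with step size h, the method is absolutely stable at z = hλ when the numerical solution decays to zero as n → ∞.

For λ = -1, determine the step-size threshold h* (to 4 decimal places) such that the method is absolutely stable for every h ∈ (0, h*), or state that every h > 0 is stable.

Test eqn y'=λy, z=hλ:
  y_{n+1} = y_n + z·[3/4·y_n + 1/4·y_{n+1}] ⇒ (1 − 1/4z)y_{n+1} = (1 + 3/4z)y_n
  Hence R(z) = (1 + 3/4z)/(1 − 1/4z).

Boundary: |R(x)|=1, x<0.
x=-0.3: |R|=0.7209
R=−1: 1+3/4x = −1+1/4x ⇒ -1/2x=2 ⇒ x=2/(-1/2)=-4.0000
Confirm numerically:
  x=-3.524: |R|=0.87347 <1
  x=-2.812: |R|=0.65120 <1
  x=-2.658: |R|=0.59688 <1
  x=-4.475: |R|=1.11209 >1
  x=-4.428: |R|=1.10157 >1
  x=-4.073: |R|=1.01808 >1
So |R|<1 on (-4.0000, 0).

(-4.0000,0); λ=-1 ⇒ h* = (4)/1 = 4.0000.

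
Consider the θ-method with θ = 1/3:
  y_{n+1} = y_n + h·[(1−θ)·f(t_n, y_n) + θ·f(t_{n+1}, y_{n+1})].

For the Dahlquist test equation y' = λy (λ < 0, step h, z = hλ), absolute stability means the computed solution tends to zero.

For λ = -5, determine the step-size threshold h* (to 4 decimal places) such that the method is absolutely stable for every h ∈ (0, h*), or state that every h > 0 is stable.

(-6.0000,0); λ=-5 ⇒ h* = (6)/5 = 1.2000.

Test eqn y'=λy, z=hλ:
  y_{n+1} = y_n + z·[2/3·y_n + 1/3·y_{n+1}] ⇒ (1 − 1/3z)y_{n+1} = (1 + 2/3z)y_n
  ⇒ R(z) = (1 + 2/3z)/(1 − 1/3z).

Boundary: |R(x)|=1, x<0.
x=-0.85: |R|=0.3377
R=−1: 1+2/3x = −1+1/3x ⇒ -1/3x=2 ⇒ x=2/(-1/3)=-6.0000
Confirm numerically:
  x=-5.719: |R|=0.96777 <1
  x=-5.358: |R|=0.92319 <1
  x=-4.761: |R|=0.84036 <1
  x=-3.714: |R|=0.65952 <1
  x=-6.341: |R|=1.03651 >1
  x=-6.175: |R|=1.01907 >1
So |R|<1 on (-6.0000, 0).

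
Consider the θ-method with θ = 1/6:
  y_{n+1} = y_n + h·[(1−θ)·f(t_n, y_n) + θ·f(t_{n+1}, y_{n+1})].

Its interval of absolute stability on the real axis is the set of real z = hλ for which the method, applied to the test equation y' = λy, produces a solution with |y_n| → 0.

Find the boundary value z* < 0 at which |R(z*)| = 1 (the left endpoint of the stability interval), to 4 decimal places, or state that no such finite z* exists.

Test eqn y'=λy, z=hλ:
  y_{n+1} = y_n + z·[5/6·y_n + 1/6·y_{n+1}] ⇒ (1 − 1/6z)y_{n+1} = (1 + 5/6z)y_n
  R(z) = (1 + 5/6z)/(1 − 1/6z).

Solve |R(x)|<1 on ℝ⁻.
x=-1.48: |R|=0.1872
R=−1: 1+5/6x = −1+1/6x ⇒ -2/3x=2 ⇒ x=2/(-2/3)=-3.0000
Confirm numerically:
  x=-2.918: |R|=0.96322 <1
  x=-2.323: |R|=0.67464 <1
  x=-1.785: |R|=0.37572 <1
  x=-1.531: |R|=0.21976 <1
  x=-3.509: |R|=1.21411 >1
  x=-3.194: |R|=1.08440 >1
Interval (-3.0000, 0).

z* = -3.0000.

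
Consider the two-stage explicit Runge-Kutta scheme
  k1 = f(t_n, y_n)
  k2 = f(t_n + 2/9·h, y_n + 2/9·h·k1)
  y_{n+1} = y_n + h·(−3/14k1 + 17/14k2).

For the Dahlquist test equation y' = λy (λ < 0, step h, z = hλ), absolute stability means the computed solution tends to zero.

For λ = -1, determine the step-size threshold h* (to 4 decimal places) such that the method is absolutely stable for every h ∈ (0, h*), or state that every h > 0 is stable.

With y'=λy (z=hλ):
  k1=λy_n ⇒ h·k1=z·y_n;  k2=λ(1+2/9z)y_n ⇒ h·k2=z(1+2/9z)y_n
  y_{n+1}/y_n = 1 − 3/14z + 17/14z(1+2/9z) = 1 + z + 17/63z²
  R(z) = 1 + z + 17/63z².

Find x<0 with |R(x)|<1.
x=-0.87: |R|=0.3342
R=1: x+17/63x²=0 ⇒ x=−63/17=-3.7059; min R=1−1/(4·17/63)=0.0735>−1
Confirm numerically:
  x=-3.252: |R|=0.60171 <1
  x=-2.774: |R|=0.30245 <1
  x=-1.813: |R|=0.07396 <1
  x=-4.227: |R|=1.59440 >1
  x=-3.757: |R|=1.05182 >1
Interval (-3.7059, 0).

(-3.7059,0); λ=-1 ⇒ h* = (63/17)/1 = 3.7059.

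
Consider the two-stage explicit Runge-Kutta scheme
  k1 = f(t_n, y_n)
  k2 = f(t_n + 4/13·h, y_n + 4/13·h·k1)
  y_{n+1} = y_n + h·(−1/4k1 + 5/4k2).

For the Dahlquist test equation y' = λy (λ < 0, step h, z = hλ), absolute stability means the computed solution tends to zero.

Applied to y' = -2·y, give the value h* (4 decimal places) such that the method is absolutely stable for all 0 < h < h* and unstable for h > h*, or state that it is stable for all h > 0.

With y'=λy (z=hλ):
  k1=λy_n ⇒ h·k1=z·y_n;  k2=λ(1+4/13z)y_n ⇒ h·k2=z(1+4/13z)y_n
  y_{n+1}/y_n = 1 − 1/4z + 5/4z(1+4/13z) = 1 + z + 5/13z²
  R(z) = 1 + z + 5/13z².

Find x<0 with |R(x)|<1.
x=-1.61: |R|=0.3870
R=1: x+5/13x²=0 ⇒ x=−13/5=-2.6000; min R=1−1/(4·5/13)=0.3500>−1
Confirm numerically:
  x=-2.371: |R|=0.79117 <1
  x=-2.070: |R|=0.57804 <1
  x=-1.989: |R|=0.53259 <1
  x=-1.911: |R|=0.49359 <1
  x=-3.066: |R|=1.54952 >1
  x=-2.836: |R|=1.25742 >1
  x=-2.680: |R|=1.08246 >1
Interval (-2.6000, 0).

(-2.6000,0); λ=-2 ⇒ h* = (13/5)/2 = 1.3000.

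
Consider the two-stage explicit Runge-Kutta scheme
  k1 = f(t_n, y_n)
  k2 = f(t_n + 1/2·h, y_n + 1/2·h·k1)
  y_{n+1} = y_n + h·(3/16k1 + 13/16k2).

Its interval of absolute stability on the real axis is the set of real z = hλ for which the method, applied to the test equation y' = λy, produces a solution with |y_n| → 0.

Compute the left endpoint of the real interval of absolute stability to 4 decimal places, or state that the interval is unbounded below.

On y'=λy, z=hλ:
  k1=λy_n ⇒ h·k1=z·y_n;  k2=λ(1+1/2z)y_n ⇒ h·k2=z(1+1/2z)y_n
  y_{n+1}/y_n = 1 + 3/16z + 13/16z(1+1/2z) = 1 + z + 13/32z²
  Hence R(z) = 1 + z + 13/32z².

Need |R(x)|<1, x<0.
x=-0.68: |R|=0.5078
R=1: x+13/32x²=0 ⇒ x=−32/13=-2.4615; min R=1−1/(4·13/32)=0.3846>−1
Confirm numerically:
  x=-2.274: |R|=0.82675 <1
  x=-1.408: |R|=0.39738 <1
  x=-1.015: |R|=0.40353 <1
  x=-2.876: |R|=1.48425 >1
  x=-2.691: |R|=1.25085 >1
  x=-2.688: |R|=1.24730 >1
Interval (-2.4615, 0).

left endpoint -2.4615.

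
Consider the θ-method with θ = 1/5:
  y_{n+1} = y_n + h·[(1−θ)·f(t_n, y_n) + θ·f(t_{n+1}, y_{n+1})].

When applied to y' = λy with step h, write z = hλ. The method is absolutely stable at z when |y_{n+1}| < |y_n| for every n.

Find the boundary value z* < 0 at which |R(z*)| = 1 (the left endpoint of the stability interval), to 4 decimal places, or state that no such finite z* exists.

Test eqn y'=λy, z=hλ:
  y_{n+1} = y_n + z·[4/5·y_n + 1/5·y_{n+1}] ⇒ (1 − 1/5z)y_{n+1} = (1 + 4/5z)y_n
  Hence R(z) = (1 + 4/5z)/(1 − 1/5z).

Solve |R(x)|<1 on ℝ⁻.
x=-0.44: |R|=0.5956
R=−1: 1+4/5x = −1+1/5x ⇒ -3/5x=2 ⇒ x=2/(-3/5)=-3.3333
Confirm numerically:
  x=-3.101: |R|=0.91396 <1
  x=-2.613: |R|=0.71614 <1
  x=-2.368: |R|=0.60695 <1
  x=-1.617: |R|=0.22185 <1
  x=-3.730: |R|=1.13631 >1
  x=-3.640: |R|=1.10648 >1
  x=-3.448: |R|=1.04072 >1
Stable set (-3.3333, 0).

left endpoint -3.3333.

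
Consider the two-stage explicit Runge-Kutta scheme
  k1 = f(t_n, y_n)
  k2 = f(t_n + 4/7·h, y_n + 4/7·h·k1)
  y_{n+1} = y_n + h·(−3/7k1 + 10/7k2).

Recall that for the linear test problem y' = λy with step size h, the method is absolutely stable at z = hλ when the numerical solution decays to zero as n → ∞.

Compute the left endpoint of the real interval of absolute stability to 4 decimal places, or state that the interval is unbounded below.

left endpoint -1.2250.

Set f=λy, z=hλ:
  k1=λy_n ⇒ h·k1=z·y_n;  k2=λ(1+4/7z)y_n ⇒ h·k2=z(1+4/7z)y_n
  y_{n+1}/y_n = 1 − 3/7z + 10/7z(1+4/7z) = 1 + z + 40/49z²
  ⇒ R(z) = 1 + z + 40/49z².

Find x<0 with |R(x)|<1.
x=-1.37: |R|=1.1622
R=1: x+40/49x²=0 ⇒ x=−49/40=-1.2250; min R=1−1/(4·40/49)=0.6937>−1
Confirm numerically:
  x=-1.082: |R|=0.87369 <1
  x=-0.956: |R|=0.79007 <1
  x=-0.565: |R|=0.69559 <1
  x=-0.552: |R|=0.69674 <1
  x=-1.561: |R|=1.42816 >1
  x=-1.463: |R|=1.28424 >1
Stable set (-1.2250, 0).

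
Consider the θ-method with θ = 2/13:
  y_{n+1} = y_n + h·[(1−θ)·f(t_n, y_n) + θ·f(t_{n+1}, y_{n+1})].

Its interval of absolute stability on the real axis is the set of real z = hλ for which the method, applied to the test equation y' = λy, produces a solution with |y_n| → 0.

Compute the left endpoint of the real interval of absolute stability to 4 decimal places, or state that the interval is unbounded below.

Test eqn y'=λy, z=hλ:
  y_{n+1} = y_n + z·[11/13·y_n + 2/13·y_{n+1}] ⇒ (1 − 2/13z)y_{n+1} = (1 + 11/13z)y_n
  ⇒ R(z) = (1 + 11/13z)/(1 − 2/13z).

Boundary: |R(x)|=1, x<0.
x=-1.58: |R|=0.2710
R=−1: 1+11/13x = −1+2/13x ⇒ -9/13x=2 ⇒ x=2/(-9/13)=-2.8889
Confirm numerically:
  x=-2.756: |R|=0.93539 <1
  x=-2.035: |R|=0.54979 <1
  x=-1.194: |R|=0.00871 <1
  x=-3.088: |R|=1.09345 >1
  x=-3.073: |R|=1.08655 >1
So |R|<1 on (-2.8889, 0).

left endpoint -2.8889.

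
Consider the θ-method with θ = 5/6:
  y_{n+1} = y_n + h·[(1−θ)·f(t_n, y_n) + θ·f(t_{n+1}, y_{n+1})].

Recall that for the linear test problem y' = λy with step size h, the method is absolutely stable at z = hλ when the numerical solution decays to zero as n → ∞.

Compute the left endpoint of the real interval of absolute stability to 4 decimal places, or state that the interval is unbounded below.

unbounded; (−∞, 0).

Test eqn y'=λy, z=hλ:
  y_{n+1} = y_n + z·[1/6·y_n + 5/6·y_{n+1}] ⇒ (1 − 5/6z)y_{n+1} = (1 + 1/6z)y_n
  so R(z) = (1 + 1/6z)/(1 − 5/6z).

Boundary: |R(x)|=1, x<0.
x=-1.38: |R|=0.3581
x=-2: |R|=0.2500
x=-10: |R|=0.0714
x=-100: |R|=0.1858
θ=5/6≥1/2 ⇒ |1+1/6x|<|1−5/6x| ∀x<0 ⇒ stable on all of ℝ⁻.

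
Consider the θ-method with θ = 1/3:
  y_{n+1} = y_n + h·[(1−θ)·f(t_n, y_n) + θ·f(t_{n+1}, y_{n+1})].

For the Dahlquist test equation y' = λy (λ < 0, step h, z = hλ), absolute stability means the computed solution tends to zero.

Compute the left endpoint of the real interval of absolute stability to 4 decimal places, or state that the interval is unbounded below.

With y'=λy (z=hλ):
  y_{n+1} = y_n + z·[2/3·y_n + 1/3·y_{n+1}] ⇒ (1 − 1/3z)y_{n+1} = (1 + 2/3z)y_n
  R(z) = (1 + 2/3z)/(1 − 1/3z).

Find x<0 with |R(x)|<1.
x=-1.66: |R|=0.0687
R=−1: 1+2/3x = −1+1/3x ⇒ -1/3x=2 ⇒ x=2/(-1/3)=-6.0000
Confirm numerically:
  x=-5.724: |R|=0.96836 <1
  x=-2.888: |R|=0.47147 <1
  x=-2.779: |R|=0.44264 <1
  x=-6.555: |R|=1.05808 >1
  x=-6.151: |R|=1.01650 >1
Stable set (-6.0000, 0).

z* = -6.0000.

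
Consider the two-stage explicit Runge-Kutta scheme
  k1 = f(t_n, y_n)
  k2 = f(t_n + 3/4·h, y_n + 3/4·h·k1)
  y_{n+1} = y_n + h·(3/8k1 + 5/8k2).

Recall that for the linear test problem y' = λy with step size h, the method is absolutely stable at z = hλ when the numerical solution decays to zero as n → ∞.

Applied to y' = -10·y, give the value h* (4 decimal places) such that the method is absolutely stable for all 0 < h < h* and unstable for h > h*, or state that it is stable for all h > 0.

(-2.1333,0); λ=-10 ⇒ h* = (32/15)/10 = 0.2133.

With y'=λy (z=hλ):
  k1=λy_n ⇒ h·k1=z·y_n;  k2=λ(1+3/4z)y_n ⇒ h·k2=z(1+3/4z)y_n
  y_{n+1}/y_n = 1 + 3/8z + 5/8z(1+3/4z) = 1 + z + 15/32z²
  ⇒ R(z) = 1 + z + 15/32z².

Find x<0 with |R(x)|<1.
x=-0.42: |R|=0.6627
R=1: x+15/32x²=0 ⇒ x=−32/15=-2.1333; min R=1−1/(4·15/32)=0.4667>−1
Confirm numerically:
  x=-1.829: |R|=0.73908 <1
  x=-1.175: |R|=0.47217 <1
  x=-1.036: |R|=0.46711 <1
  x=-2.503: |R|=1.43372 >1
  x=-2.169: |R|=1.03626 >1
  x=-2.159: |R|=1.02598 >1
So |R|<1 on (-2.1333, 0).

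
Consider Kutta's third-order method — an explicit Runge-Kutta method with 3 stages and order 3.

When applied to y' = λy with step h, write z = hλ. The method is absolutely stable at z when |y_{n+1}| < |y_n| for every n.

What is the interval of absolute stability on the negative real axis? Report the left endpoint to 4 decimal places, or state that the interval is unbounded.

Set f=λy, z=hλ:
  order 3, 3-stage ⇒ R(z)=1+z+z^2/2+z^3/6
  (e.g. R(-0.98)=0.34333, |R|=0.34333)

Need |R(x)|<1, x<0.
x=-0.98: |R|=0.3433
|R(-2)|=0.3333 |R(-1.68)|=0.0591 |R(-1.58)|=0.0108
Bisect:
  x_lo=-2.9654 |R|=1.9147  x_hi=-0.1145 |R|=0.8918
  mid=-1.53997 |R|=0.03711 →hi
  mid=-2.25269 |R|=0.62064 →hi
  mid=-2.60905 |R|=1.16552 →lo
  mid=-2.43087 |R|=0.87037 →hi
  mid=-2.51996 |R|=1.01191 →lo
  mid=-2.47542 |R|=0.93967 →hi
  mid=-2.49769 |R|=0.97542 →hi
  ...
  [-2.51283,-2.51266] ⇒ x*=-2.5127
So |R|<1 on (-2.5127, 0).

z∈(-2.5127,0).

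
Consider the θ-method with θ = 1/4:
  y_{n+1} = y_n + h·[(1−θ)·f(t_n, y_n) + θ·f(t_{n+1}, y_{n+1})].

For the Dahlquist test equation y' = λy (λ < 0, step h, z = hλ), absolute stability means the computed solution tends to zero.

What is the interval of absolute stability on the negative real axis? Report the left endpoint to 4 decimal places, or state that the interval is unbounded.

On y'=λy, z=hλ:
  y_{n+1} = y_n + z·[3/4·y_n + 1/4·y_{n+1}] ⇒ (1 − 1/4z)y_{n+1} = (1 + 3/4z)y_n
  R(z) = (1 + 3/4z)/(1 − 1/4z).

Need |R(x)|<1, x<0.
x=-1.14: |R|=0.1128
R=−1: 1+3/4x = −1+1/4x ⇒ -1/2x=2 ⇒ x=2/(-1/2)=-4.0000
Confirm numerically:
  x=-3.186: |R|=0.77345 <1
  x=-2.482: |R|=0.53163 <1
  x=-2.028: |R|=0.34572 <1
  x=-4.560: |R|=1.13084 >1
  x=-4.273: |R|=1.06600 >1
  x=-4.167: |R|=1.04090 >1
Stable set (-4.0000, 0).

(-4.0000, 0).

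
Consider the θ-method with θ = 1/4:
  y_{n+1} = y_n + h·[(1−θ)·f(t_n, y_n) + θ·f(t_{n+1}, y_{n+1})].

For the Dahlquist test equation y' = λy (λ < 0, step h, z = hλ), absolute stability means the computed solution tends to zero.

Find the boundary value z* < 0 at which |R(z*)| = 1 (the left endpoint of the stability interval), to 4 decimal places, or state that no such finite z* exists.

left endpoint -4.0000.

With y'=λy (z=hλ):
  y_{n+1} = y_n + z·[3/4·y_n + 1/4·y_{n+1}] ⇒ (1 − 1/4z)y_{n+1} = (1 + 3/4z)y_n
  so R(z) = (1 + 3/4z)/(1 − 1/4z).

Find x<0 with |R(x)|<1.
x=-1.49: |R|=0.0856
R=−1: 1+3/4x = −1+1/4x ⇒ -1/2x=2 ⇒ x=2/(-1/2)=-4.0000
Confirm numerically:
  x=-3.868: |R|=0.96645 <1
  x=-2.980: |R|=0.70774 <1
  x=-2.933: |R|=0.69220 <1
  x=-1.741: |R|=0.21303 <1
  x=-4.342: |R|=1.08199 >1
  x=-4.248: |R|=1.06014 >1
So |R|<1 on (-4.0000, 0).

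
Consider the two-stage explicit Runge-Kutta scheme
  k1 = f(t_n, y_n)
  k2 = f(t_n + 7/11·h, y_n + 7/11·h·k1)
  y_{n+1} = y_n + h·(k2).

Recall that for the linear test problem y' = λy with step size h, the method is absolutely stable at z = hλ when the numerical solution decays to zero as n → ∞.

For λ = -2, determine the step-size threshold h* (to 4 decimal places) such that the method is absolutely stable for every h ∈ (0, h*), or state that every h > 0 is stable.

(-1.5714,0); λ=-2 ⇒ h* = (11/7)/2 = 0.7857.

With y'=λy (z=hλ):
  k1=λy_n ⇒ h·k1=z·y_n;  k2=λ(1+7/11z)y_n ⇒ h·k2=z(1+7/11z)y_n
  y_{n+1}/y_n = 1 + z(1+7/11z) = 1 + z + 7/11z²
  Hence R(z) = 1 + z + 7/11z².

Find x<0 with |R(x)|<1.
x=-1.5: |R|=0.9318
R=1: x+7/11x²=0 ⇒ x=−11/7=-1.5714; min R=1−1/(4·7/11)=0.6071>−1
Confirm numerically:
  x=-1.473: |R|=0.90774 <1
  x=-1.326: |R|=0.79290 <1
  x=-1.072: |R|=0.65930 <1
  x=-0.845: |R|=0.60938 <1
  x=-2.100: |R|=1.70636 >1
  x=-1.984: |R|=1.52089 >1
  x=-1.933: |R|=1.44477 >1
Interval (-1.5714, 0).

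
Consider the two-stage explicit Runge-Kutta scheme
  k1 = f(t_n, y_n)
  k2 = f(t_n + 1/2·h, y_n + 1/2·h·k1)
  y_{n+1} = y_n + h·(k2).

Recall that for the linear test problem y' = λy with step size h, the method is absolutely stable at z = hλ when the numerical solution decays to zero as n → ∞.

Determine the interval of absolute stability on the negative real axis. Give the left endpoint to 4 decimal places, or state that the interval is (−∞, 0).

z∈(-2.0000,0).

With y'=λy (z=hλ):
  k1=λy_n ⇒ h·k1=z·y_n;  k2=λ(1+1/2z)y_n ⇒ h·k2=z(1+1/2z)y_n
  y_{n+1}/y_n = 1 + z(1+1/2z) = 1 + z + 1/2z²
  Hence R(z) = 1 + z + 1/2z².

Boundary: |R(x)|=1, x<0.
x=-0.96: |R|=0.5008
R=1: x+1/2x²=0 ⇒ x=−2=-2.0000; min R=1−1/(4·1/2)=0.5000>−1
Confirm numerically:
  x=-1.953: |R|=0.95410 <1
  x=-1.922: |R|=0.92504 <1
  x=-1.446: |R|=0.59946 <1
  x=-1.130: |R|=0.50845 <1
  x=-2.305: |R|=1.35151 >1
  x=-2.199: |R|=1.21880 >1
  x=-2.147: |R|=1.15780 >1
Interval (-2.0000, 0).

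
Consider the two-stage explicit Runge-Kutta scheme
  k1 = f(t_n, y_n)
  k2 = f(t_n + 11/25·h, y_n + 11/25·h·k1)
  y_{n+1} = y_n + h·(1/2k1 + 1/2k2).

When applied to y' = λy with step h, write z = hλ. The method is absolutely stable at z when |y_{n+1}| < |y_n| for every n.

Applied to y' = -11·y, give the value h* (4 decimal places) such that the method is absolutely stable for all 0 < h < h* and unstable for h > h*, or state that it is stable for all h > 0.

(-4.5455,0); λ=-11 ⇒ h* = (50/11)/11 = 0.4132.

On y'=λy, z=hλ:
  k1=λy_n ⇒ h·k1=z·y_n;  k2=λ(1+11/25z)y_n ⇒ h·k2=z(1+11/25z)y_n
  y_{n+1}/y_n = 1 + 1/2z + 1/2z(1+11/25z) = 1 + z + 11/50z²
  Hence R(z) = 1 + z + 11/50z².

Solve |R(x)|<1 on ℝ⁻.
x=-0.43: |R|=0.6107
R=1: x+11/50x²=0 ⇒ x=−50/11=-4.5455; min R=1−1/(4·11/50)=-0.1364>−1
Confirm numerically:
  x=-4.200: |R|=0.68080 <1
  x=-3.794: |R|=0.37278 <1
  x=-2.759: |R|=0.08434 <1
  x=-5.111: |R|=1.63591 >1
  x=-4.668: |R|=1.12585 >1
  x=-4.644: |R|=1.10068 >1
So |R|<1 on (-4.5455, 0).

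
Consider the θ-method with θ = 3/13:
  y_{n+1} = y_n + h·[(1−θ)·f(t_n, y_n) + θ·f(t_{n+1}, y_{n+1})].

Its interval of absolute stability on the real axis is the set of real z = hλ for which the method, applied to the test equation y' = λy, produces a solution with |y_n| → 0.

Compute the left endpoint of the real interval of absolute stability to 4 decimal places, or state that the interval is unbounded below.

Test eqn y'=λy, z=hλ:
  y_{n+1} = y_n + z·[10/13·y_n + 3/13·y_{n+1}] ⇒ (1 − 3/13z)y_{n+1} = (1 + 10/13z)y_n
  Hence R(z) = (1 + 10/13z)/(1 − 3/13z).

Find x<0 with |R(x)|<1.
x=-1.34: |R|=0.0235
R=−1: 1+10/13x = −1+3/13x ⇒ -7/13x=2 ⇒ x=2/(-7/13)=-3.7143
Confirm numerically:
  x=-3.560: |R|=0.95439 <1
  x=-3.030: |R|=0.78316 <1
  x=-2.511: |R|=0.58978 <1
  x=-1.959: |R|=0.34910 <1
  x=-4.077: |R|=1.10063 >1
  x=-3.870: |R|=1.04429 >1
  x=-3.740: |R|=1.00743 >1
So |R|<1 on (-3.7143, 0).

z* = -3.7143.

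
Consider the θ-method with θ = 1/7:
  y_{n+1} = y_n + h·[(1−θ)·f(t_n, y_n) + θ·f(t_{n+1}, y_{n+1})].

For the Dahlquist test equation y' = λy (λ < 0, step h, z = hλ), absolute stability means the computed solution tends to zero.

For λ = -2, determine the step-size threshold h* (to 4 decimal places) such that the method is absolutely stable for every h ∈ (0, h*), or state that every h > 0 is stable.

Set f=λy, z=hλ:
  y_{n+1} = y_n + z·[6/7·y_n + 1/7·y_{n+1}] ⇒ (1 − 1/7z)y_{n+1} = (1 + 6/7z)y_n
  so R(z) = (1 + 6/7z)/(1 − 1/7z).

Boundary: |R(x)|=1, x<0.
x=-0.34: |R|=0.6757
R=−1: 1+6/7x = −1+1/7x ⇒ -5/7x=2 ⇒ x=2/(-5/7)=-2.8000
Confirm numerically:
  x=-2.745: |R|=0.97178 <1
  x=-2.047: |R|=0.58384 <1
  x=-1.341: |R|=0.12540 <1
  x=-3.285: |R|=1.23578 >1
  x=-3.284: |R|=1.23532 >1
  x=-3.225: |R|=1.20782 >1
So |R|<1 on (-2.8000, 0).

(-2.8000,0); λ=-2 ⇒ h* = (14/5)/2 = 1.4000.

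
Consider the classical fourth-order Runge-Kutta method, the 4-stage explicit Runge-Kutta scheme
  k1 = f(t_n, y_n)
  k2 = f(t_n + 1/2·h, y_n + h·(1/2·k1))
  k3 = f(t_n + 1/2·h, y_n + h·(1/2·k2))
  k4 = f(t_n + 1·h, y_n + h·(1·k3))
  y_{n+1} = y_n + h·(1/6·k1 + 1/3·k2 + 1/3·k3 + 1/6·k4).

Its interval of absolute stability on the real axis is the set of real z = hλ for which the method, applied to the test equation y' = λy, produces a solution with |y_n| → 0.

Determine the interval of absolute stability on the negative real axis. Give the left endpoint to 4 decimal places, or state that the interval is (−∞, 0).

With y'=λy (z=hλ):
  order 4, 4-stage ⇒ R(z)=1+z+z^2/2+z^3/6+z^4/24
  (e.g. R(-0.36)=0.69772, |R|=0.69772)

Solve |R(x)|<1 on ℝ⁻.
x=-0.36: |R|=0.6977
|R(-2.37)|=0.5343 |R(-0.91)|=0.4070 |R(-0.84)|=0.4348
Bisect:
  x_lo=-3.3250 |R|=2.1690  x_hi=-0.2996 |R|=0.7411
  mid=-1.81231 |R|=0.28733 →hi
  mid=-2.56866 |R|=0.71958 →hi
  mid=-2.94684 |R|=1.27216 →lo
  mid=-2.75775 |R|=0.95926 →hi
  mid=-2.85229 |R|=1.10580 →lo
  mid=-2.80502 |R|=1.03015 →lo
  mid=-2.78138 |R|=0.99412 →hi
  ...
  [-2.78545,-2.78526] ⇒ x*=-2.7853
Interval (-2.7853, 0).

(-2.7853, 0).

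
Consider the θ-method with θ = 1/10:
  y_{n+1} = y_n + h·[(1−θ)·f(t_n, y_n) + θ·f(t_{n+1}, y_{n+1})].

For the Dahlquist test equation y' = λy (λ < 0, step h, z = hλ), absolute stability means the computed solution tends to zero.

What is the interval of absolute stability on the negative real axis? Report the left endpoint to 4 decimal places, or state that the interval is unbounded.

(-2.5000, 0).

On y'=λy, z=hλ:
  y_{n+1} = y_n + z·[9/10·y_n + 1/10·y_{n+1}] ⇒ (1 − 1/10z)y_{n+1} = (1 + 9/10z)y_n
  so R(z) = (1 + 9/10z)/(1 − 1/10z).

Need |R(x)|<1, x<0.
x=-0.45: |R|=0.5694
R=−1: 1+9/10x = −1+1/10x ⇒ -4/5x=2 ⇒ x=2/(-4/5)=-2.5000
Confirm numerically:
  x=-2.269: |R|=0.84938 <1
  x=-1.601: |R|=0.38005 <1
  x=-1.295: |R|=0.14653 <1
  x=-1.270: |R|=0.12689 <1
  x=-3.080: |R|=1.35474 >1
  x=-2.736: |R|=1.14824 >1
  x=-2.554: |R|=1.03441 >1
Stable set (-2.5000, 0).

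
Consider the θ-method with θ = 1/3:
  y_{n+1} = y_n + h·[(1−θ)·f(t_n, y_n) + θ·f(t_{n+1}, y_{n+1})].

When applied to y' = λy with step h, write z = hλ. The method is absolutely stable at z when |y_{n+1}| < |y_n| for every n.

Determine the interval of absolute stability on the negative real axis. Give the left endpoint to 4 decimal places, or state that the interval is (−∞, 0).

With y'=λy (z=hλ):
  y_{n+1} = y_n + z·[2/3·y_n + 1/3·y_{n+1}] ⇒ (1 − 1/3z)y_{n+1} = (1 + 2/3z)y_n
  Hence R(z) = (1 + 2/3z)/(1 − 1/3z).

Find x<0 with |R(x)|<1.
x=-1.67: |R|=0.0728
R=−1: 1+2/3x = −1+1/3x ⇒ -1/3x=2 ⇒ x=2/(-1/3)=-6.0000
Confirm numerically:
  x=-4.880: |R|=0.85787 <1
  x=-3.911: |R|=0.69773 <1
  x=-2.683: |R|=0.41633 <1
  x=-6.077: |R|=1.00848 >1
  x=-6.053: |R|=1.00585 >1
Stable set (-6.0000, 0).

(-6.0000, 0).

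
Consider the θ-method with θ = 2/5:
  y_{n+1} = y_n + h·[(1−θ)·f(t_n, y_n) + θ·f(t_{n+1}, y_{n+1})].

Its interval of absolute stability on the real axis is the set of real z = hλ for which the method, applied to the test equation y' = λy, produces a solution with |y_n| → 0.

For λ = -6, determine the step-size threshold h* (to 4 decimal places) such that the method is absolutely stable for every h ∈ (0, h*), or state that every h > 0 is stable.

(-10.0000,0); λ=-6 ⇒ h* = (10)/6 = 1.6667.

On y'=λy, z=hλ:
  y_{n+1} = y_n + z·[3/5·y_n + 2/5·y_{n+1}] ⇒ (1 − 2/5z)y_{n+1} = (1 + 3/5z)y_n
  so R(z) = (1 + 3/5z)/(1 − 2/5z).

Need |R(x)|<1, x<0.
x=-1.61: |R|=0.0207
R=−1: 1+3/5x = −1+2/5x ⇒ -1/5x=2 ⇒ x=2/(-1/5)=-10.0000
Confirm numerically:
  x=-6.771: |R|=0.82585 <1
  x=-6.345: |R|=0.79339 <1
  x=-5.640: |R|=0.73219 <1
  x=-10.380: |R|=1.01475 >1
  x=-10.332: |R|=1.01294 >1
  x=-10.152: |R|=1.00601 >1
Stable set (-10.0000, 0).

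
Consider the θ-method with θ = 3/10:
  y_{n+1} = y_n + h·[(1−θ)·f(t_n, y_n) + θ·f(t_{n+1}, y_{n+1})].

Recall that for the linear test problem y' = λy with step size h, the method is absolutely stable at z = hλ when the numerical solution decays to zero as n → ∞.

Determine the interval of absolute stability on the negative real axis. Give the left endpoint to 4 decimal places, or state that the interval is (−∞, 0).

With y'=λy (z=hλ):
  y_{n+1} = y_n + z·[7/10·y_n + 3/10·y_{n+1}] ⇒ (1 − 3/10z)y_{n+1} = (1 + 7/10z)y_n
  so R(z) = (1 + 7/10z)/(1 − 3/10z).

Boundary: |R(x)|=1, x<0.
x=-1.43: |R|=0.0007
R=−1: 1+7/10x = −1+3/10x ⇒ -2/5x=2 ⇒ x=2/(-2/5)=-5.0000
Confirm numerically:
  x=-4.000: |R|=0.81818 <1
  x=-3.340: |R|=0.66833 <1
  x=-2.727: |R|=0.49992 <1
  x=-5.279: |R|=1.04319 >1
  x=-5.261: |R|=1.04049 >1
  x=-5.081: |R|=1.01284 >1
So |R|<1 on (-5.0000, 0).

(-5.0000, 0).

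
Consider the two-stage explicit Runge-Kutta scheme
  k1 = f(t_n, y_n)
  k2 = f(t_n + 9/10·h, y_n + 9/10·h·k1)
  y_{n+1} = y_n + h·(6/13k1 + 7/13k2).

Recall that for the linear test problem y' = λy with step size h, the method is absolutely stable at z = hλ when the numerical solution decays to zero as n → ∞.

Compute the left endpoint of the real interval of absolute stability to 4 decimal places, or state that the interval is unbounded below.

left endpoint -2.0635.

Set f=λy, z=hλ:
  k1=λy_n ⇒ h·k1=z·y_n;  k2=λ(1+9/10z)y_n ⇒ h·k2=z(1+9/10z)y_n
  y_{n+1}/y_n = 1 + 6/13z + 7/13z(1+9/10z) = 1 + z + 63/130z²
  R(z) = 1 + z + 63/130z².

Boundary: |R(x)|=1, x<0.
x=-1.68: |R|=0.6878
R=1: x+63/130x²=0 ⇒ x=−130/63=-2.0635; min R=1−1/(4·63/130)=0.4841>−1
Confirm numerically:
  x=-1.751: |R|=0.73483 <1
  x=-1.122: |R|=0.48807 <1
  x=-0.914: |R|=0.49085 <1
  x=-2.253: |R|=1.20691 >1
  x=-2.226: |R|=1.17531 >1
Stable set (-2.0635, 0).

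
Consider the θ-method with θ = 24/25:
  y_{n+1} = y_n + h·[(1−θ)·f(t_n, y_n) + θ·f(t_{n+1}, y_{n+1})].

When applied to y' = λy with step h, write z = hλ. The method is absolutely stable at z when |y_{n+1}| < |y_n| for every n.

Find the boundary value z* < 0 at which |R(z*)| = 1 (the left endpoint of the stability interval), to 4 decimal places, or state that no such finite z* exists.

On y'=λy, z=hλ:
  y_{n+1} = y_n + z·[1/25·y_n + 24/25·y_{n+1}] ⇒ (1 − 24/25z)y_{n+1} = (1 + 1/25z)y_n
  R(z) = (1 + 1/25z)/(1 − 24/25z).

Need |R(x)|<1, x<0.
x=-1.37: |R|=0.4083
x=-2: |R|=0.3151
x=-10: |R|=0.0566
x=-100: |R|=0.0309
θ=24/25≥1/2 ⇒ |1+1/25x|<|1−24/25x| ∀x<0 ⇒ unbounded interval.

unbounded; (−∞, 0).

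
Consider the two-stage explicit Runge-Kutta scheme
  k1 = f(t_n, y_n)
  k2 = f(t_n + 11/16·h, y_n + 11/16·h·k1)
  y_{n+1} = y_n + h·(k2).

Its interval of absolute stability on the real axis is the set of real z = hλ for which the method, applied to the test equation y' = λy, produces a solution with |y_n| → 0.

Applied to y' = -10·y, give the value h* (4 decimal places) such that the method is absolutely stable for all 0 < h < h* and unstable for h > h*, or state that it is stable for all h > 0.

With y'=λy (z=hλ):
  k1=λy_n ⇒ h·k1=z·y_n;  k2=λ(1+11/16z)y_n ⇒ h·k2=z(1+11/16z)y_n
  y_{n+1}/y_n = 1 + z(1+11/16z) = 1 + z + 11/16z²
  Hence R(z) = 1 + z + 11/16z².

Solve |R(x)|<1 on ℝ⁻.
x=-1.65: |R|=1.2217
R=1: x+11/16x²=0 ⇒ x=−16/11=-1.4545; min R=1−1/(4·11/16)=0.6364>−1
Confirm numerically:
  x=-1.329: |R|=0.88529 <1
  x=-0.867: |R|=0.64979 <1
  x=-0.614: |R|=0.64518 <1
  x=-0.596: |R|=0.64821 <1
  x=-1.728: |R|=1.32486 >1
  x=-1.652: |R|=1.22426 >1
So |R|<1 on (-1.4545, 0).

(-1.4545,0); λ=-10 ⇒ h* = (16/11)/10 = 0.1455.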